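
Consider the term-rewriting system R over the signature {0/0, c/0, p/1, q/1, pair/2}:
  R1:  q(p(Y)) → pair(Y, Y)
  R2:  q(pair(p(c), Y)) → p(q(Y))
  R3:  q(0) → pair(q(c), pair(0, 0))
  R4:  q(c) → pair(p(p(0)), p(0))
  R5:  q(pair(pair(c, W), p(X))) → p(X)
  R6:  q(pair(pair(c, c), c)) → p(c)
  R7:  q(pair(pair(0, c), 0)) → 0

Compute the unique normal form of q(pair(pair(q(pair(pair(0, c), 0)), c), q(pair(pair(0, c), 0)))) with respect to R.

0

1. q(pair(pair(q(pair(pair(0, c), 0)), c), q(pair(pair(0, c), 0))))  →  q(pair(pair(0, c), q(pair(pair(0, c), 0))))   [R7 at 1.1.1]
2. q(pair(pair(0, c), q(pair(pair(0, c), 0))))  →  q(pair(pair(0, c), 0))   [R7 at 1.2]
3. q(pair(pair(0, c), 0))  →  0   [R7 at ε]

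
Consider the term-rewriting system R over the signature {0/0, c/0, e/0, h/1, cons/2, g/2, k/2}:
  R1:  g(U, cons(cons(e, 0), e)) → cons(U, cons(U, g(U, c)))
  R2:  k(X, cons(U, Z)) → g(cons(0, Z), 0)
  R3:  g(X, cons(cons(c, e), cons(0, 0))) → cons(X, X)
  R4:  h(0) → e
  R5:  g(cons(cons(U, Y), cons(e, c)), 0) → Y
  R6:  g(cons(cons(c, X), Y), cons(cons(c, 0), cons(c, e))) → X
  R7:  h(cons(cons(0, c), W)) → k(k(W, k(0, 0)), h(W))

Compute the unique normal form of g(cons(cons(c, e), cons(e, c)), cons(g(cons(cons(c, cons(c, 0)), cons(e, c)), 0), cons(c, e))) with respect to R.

e

1. g(cons(cons(c, e), cons(e, c)), cons(g(cons(cons(c, cons(c, 0)), cons(e, c)), 0), cons(c, e)))  →  g(cons(cons(c, e), cons(e, c)), cons(cons(c, 0), cons(c, e)))   [R5 at 2.1]
2. g(cons(cons(c, e), cons(e, c)), cons(cons(c, 0), cons(c, e)))  →  e   [R6 at ε]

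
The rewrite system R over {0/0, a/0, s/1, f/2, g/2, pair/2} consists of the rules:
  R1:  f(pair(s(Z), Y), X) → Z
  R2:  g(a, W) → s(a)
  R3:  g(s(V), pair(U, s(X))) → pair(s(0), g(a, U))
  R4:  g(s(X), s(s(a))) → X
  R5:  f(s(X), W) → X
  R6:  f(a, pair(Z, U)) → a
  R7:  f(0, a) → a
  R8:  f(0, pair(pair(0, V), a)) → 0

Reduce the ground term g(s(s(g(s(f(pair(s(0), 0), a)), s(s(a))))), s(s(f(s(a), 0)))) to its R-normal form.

s(0)

1. g(s(s(g(s(f(pair(s(0), 0), a)), s(s(a))))), s(s(f(s(a), 0))))  →  g(s(s(f(pair(s(0), 0), a))), s(s(f(s(a), 0))))   [R4 at 1.1.1]
2. g(s(s(f(pair(s(0), 0), a))), s(s(f(s(a), 0))))  →  g(s(s(0)), s(s(f(s(a), 0))))   [R1 at 1.1.1]
3. g(s(s(0)), s(s(f(s(a), 0))))  →  g(s(s(0)), s(s(a)))   [R5 at 2.1.1]
4. g(s(s(0)), s(s(a)))  →  s(0)   [R4 at ε]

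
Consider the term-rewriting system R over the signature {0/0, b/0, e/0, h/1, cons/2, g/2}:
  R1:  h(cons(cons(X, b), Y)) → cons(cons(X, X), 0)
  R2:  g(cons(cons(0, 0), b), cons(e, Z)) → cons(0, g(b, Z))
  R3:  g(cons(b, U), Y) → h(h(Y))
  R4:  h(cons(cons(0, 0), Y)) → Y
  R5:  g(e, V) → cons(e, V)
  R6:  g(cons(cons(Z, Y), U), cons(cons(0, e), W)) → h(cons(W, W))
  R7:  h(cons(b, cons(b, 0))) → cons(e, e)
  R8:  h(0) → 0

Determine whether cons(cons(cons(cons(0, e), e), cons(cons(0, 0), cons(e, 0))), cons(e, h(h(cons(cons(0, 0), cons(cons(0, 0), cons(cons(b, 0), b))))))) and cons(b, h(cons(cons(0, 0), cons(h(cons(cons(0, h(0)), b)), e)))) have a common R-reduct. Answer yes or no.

no — NF(t₁) = cons(cons(cons(cons(0, e), e), cons(cons(0, 0), cons(e, 0))), cons(e, cons(cons(b, 0), b))), NF(t₂) = cons(b, cons(b, e))

Reduce t₁ = cons(cons(cons(cons(0, e), e), cons(cons(0, 0), cons(e, 0))), cons(e, h(h(cons(cons(0, 0), cons(cons(0, 0), cons(cons(b, 0), b))))))):
1. cons(cons(cons(cons(0, e), e), cons(cons(0, 0), cons(e, 0))), cons(e, h(h(cons(cons(0, 0), cons(cons(0, 0), cons(cons(b, 0), b)))))))  →  cons(cons(cons(cons(0, e), e), cons(cons(0, 0), cons(e, 0))), cons(e, h(cons(cons(0, 0), cons(cons(b, 0), b)))))   [R4 at 2.2.1]
2. cons(cons(cons(cons(0, e), e), cons(cons(0, 0), cons(e, 0))), cons(e, h(cons(cons(0, 0), cons(cons(b, 0), b)))))  →  cons(cons(cons(cons(0, e), e), cons(cons(0, 0), cons(e, 0))), cons(e, cons(cons(b, 0), b)))   [R4 at 2.2]

Reduce t₂ = cons(b, h(cons(cons(0, 0), cons(h(cons(cons(0, h(0)), b)), e)))):
1. cons(b, h(cons(cons(0, 0), cons(h(cons(cons(0, h(0)), b)), e))))  →  cons(b, cons(h(cons(cons(0, h(0)), b)), e))   [R4 at 2]
2. cons(b, cons(h(cons(cons(0, h(0)), b)), e))  →  cons(b, cons(h(cons(cons(0, 0), b)), e))   [R8 at 2.1.1.1.2]
3. cons(b, cons(h(cons(cons(0, 0), b)), e))  →  cons(b, cons(b, e))   [R4 at 2.1]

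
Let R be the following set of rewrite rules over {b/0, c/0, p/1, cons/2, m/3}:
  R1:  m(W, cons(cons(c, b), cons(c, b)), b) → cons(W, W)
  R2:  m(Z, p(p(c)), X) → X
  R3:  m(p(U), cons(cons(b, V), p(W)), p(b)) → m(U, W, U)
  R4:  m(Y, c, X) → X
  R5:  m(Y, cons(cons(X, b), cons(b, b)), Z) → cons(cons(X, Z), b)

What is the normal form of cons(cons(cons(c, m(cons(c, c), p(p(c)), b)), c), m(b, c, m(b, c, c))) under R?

cons(cons(cons(c, b), c), c)

1. cons(cons(cons(c, m(cons(c, c), p(p(c)), b)), c), m(b, c, m(b, c, c)))  →  cons(cons(cons(c, b), c), m(b, c, m(b, c, c)))   [R2 at 1.1.2]
2. cons(cons(cons(c, b), c), m(b, c, m(b, c, c)))  →  cons(cons(cons(c, b), c), m(b, c, c))   [R4 at 2]
3. cons(cons(cons(c, b), c), m(b, c, c))  →  cons(cons(cons(c, b), c), c)   [R4 at 2]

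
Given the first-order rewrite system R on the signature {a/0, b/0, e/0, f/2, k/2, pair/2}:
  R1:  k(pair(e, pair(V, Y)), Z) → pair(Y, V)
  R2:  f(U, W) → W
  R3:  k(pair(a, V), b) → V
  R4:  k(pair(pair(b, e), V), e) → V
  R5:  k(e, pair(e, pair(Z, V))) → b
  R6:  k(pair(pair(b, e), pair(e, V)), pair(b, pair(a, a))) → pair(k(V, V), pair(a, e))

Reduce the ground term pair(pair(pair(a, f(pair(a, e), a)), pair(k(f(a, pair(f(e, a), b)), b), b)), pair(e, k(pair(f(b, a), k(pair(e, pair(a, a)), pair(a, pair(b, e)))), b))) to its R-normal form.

1. pair(pair(pair(a, f(pair(a, e), a)), pair(k(f(a, pair(f(e, a), b)), b), b)), pair(e, k(pair(f(b, a), k(pair(e, pair(a, a)), pair(a, pair(b, e)))), b)))  →  pair(pair(pair(a, a), pair(k(f(a, pair(f(e, a), b)), b), b)), pair(e, k(pair(f(b, a), k(pair(e, pair(a, a)), pair(a, pair(b, e)))), b)))   [R2 at 1.1.2]
2. pair(pair(pair(a, a), pair(k(f(a, pair(f(e, a), b)), b), b)), pair(e, k(pair(f(b, a), k(pair(e, pair(a, a)), pair(a, pair(b, e)))), b)))  →  pair(pair(pair(a, a), pair(k(pair(f(e, a), b), b), b)), pair(e, k(pair(f(b, a), k(pair(e, pair(a, a)), pair(a, pair(b, e)))), b)))   [R2 at 1.2.1.1]
3. pair(pair(pair(a, a), pair(k(pair(f(e, a), b), b), b)), pair(e, k(pair(f(b, a), k(pair(e, pair(a, a)), pair(a, pair(b, e)))), b)))  →  pair(pair(pair(a, a), pair(k(pair(a, b), b), b)), pair(e, k(pair(f(b, a), k(pair(e, pair(a, a)), pair(a, pair(b, e)))), b)))   [R2 at 1.2.1.1.1]
4. pair(pair(pair(a, a), pair(k(pair(a, b), b), b)), pair(e, k(pair(f(b, a), k(pair(e, pair(a, a)), pair(a, pair(b, e)))), b)))  →  pair(pair(pair(a, a), pair(b, b)), pair(e, k(pair(f(b, a), k(pair(e, pair(a, a)), pair(a, pair(b, e)))), b)))   [R3 at 1.2.1]
5. pair(pair(pair(a, a), pair(b, b)), pair(e, k(pair(f(b, a), k(pair(e, pair(a, a)), pair(a, pair(b, e)))), b)))  →  pair(pair(pair(a, a), pair(b, b)), pair(e, k(pair(a, k(pair(e, pair(a, a)), pair(a, pair(b, e)))), b)))   [R2 at 2.2.1.1]
6. pair(pair(pair(a, a), pair(b, b)), pair(e, k(pair(a, k(pair(e, pair(a, a)), pair(a, pair(b, e)))), b)))  →  pair(pair(pair(a, a), pair(b, b)), pair(e, k(pair(e, pair(a, a)), pair(a, pair(b, e)))))   [R3 at 2.2]
7. pair(pair(pair(a, a), pair(b, b)), pair(e, k(pair(e, pair(a, a)), pair(a, pair(b, e)))))  →  pair(pair(pair(a, a), pair(b, b)), pair(e, pair(a, a)))   [R1 at 2.2]

pair(pair(pair(a, a), pair(b, b)), pair(e, pair(a, a)))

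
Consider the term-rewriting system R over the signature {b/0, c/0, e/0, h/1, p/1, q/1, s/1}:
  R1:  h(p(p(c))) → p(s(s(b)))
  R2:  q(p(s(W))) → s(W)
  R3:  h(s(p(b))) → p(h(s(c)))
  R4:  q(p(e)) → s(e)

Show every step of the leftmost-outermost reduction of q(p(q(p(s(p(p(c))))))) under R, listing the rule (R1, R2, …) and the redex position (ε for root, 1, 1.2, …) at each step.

1. q(p(q(p(s(p(p(c)))))))  →  q(p(s(p(p(c)))))   [R2 at 1.1]
2. q(p(s(p(p(c)))))  →  s(p(p(c)))   [R2 at ε]

s(p(p(c)))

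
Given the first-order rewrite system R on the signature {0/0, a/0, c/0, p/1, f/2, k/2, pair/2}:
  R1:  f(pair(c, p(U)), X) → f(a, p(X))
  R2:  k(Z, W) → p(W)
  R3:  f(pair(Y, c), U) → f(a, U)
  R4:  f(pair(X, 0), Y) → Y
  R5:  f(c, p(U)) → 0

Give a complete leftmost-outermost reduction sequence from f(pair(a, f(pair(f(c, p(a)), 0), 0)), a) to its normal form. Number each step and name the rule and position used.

a

1. f(pair(a, f(pair(f(c, p(a)), 0), 0)), a)  →  f(pair(a, 0), a)   [R4 at 1.2]
2. f(pair(a, 0), a)  →  a   [R4 at ε]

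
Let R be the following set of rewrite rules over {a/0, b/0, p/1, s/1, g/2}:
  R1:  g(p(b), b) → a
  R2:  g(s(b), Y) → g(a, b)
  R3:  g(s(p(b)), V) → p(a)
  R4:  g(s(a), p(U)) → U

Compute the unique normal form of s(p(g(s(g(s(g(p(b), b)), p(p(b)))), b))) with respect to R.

1. s(p(g(s(g(s(g(p(b), b)), p(p(b)))), b)))  →  s(p(g(s(g(s(a), p(p(b)))), b)))   [R1 at 1.1.1.1.1.1]
2. s(p(g(s(g(s(a), p(p(b)))), b)))  →  s(p(g(s(p(b)), b)))   [R4 at 1.1.1.1]
3. s(p(g(s(p(b)), b)))  →  s(p(p(a)))   [R3 at 1.1]

s(p(p(a)))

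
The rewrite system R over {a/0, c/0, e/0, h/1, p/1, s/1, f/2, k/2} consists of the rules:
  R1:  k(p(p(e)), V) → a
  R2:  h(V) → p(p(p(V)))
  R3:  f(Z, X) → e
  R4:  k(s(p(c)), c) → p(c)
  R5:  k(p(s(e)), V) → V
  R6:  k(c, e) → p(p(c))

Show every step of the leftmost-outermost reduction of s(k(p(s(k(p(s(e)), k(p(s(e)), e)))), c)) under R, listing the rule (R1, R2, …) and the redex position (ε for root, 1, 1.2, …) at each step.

1. s(k(p(s(k(p(s(e)), k(p(s(e)), e)))), c))  →  s(k(p(s(k(p(s(e)), e))), c))   [R5 at 1.1.1.1]
2. s(k(p(s(k(p(s(e)), e))), c))  →  s(k(p(s(e)), c))   [R5 at 1.1.1.1]
3. s(k(p(s(e)), c))  →  s(c)   [R5 at 1]

s(c)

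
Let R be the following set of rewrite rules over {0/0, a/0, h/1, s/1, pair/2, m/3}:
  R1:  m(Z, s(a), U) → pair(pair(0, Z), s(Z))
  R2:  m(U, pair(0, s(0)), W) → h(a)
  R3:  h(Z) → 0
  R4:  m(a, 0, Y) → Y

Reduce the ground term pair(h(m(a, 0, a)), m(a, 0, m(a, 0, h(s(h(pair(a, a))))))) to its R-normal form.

pair(0, 0)

1. pair(h(m(a, 0, a)), m(a, 0, m(a, 0, h(s(h(pair(a, a)))))))  →  pair(0, m(a, 0, m(a, 0, h(s(h(pair(a, a)))))))   [R3 at 1]
2. pair(0, m(a, 0, m(a, 0, h(s(h(pair(a, a)))))))  →  pair(0, m(a, 0, h(s(h(pair(a, a))))))   [R4 at 2]
3. pair(0, m(a, 0, h(s(h(pair(a, a))))))  →  pair(0, h(s(h(pair(a, a)))))   [R4 at 2]
4. pair(0, h(s(h(pair(a, a)))))  →  pair(0, 0)   [R3 at 2]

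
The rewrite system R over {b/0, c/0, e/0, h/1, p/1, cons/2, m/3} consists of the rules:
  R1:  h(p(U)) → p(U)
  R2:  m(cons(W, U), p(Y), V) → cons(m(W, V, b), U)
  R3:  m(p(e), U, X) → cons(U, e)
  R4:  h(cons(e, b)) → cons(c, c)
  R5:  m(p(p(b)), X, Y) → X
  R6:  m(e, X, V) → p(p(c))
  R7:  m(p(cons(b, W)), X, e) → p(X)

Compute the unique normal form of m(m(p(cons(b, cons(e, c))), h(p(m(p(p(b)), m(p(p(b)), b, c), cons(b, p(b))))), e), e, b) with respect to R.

e

1. m(m(p(cons(b, cons(e, c))), h(p(m(p(p(b)), m(p(p(b)), b, c), cons(b, p(b))))), e), e, b)  →  m(p(h(p(m(p(p(b)), m(p(p(b)), b, c), cons(b, p(b)))))), e, b)   [R7 at 1]
2. m(p(h(p(m(p(p(b)), m(p(p(b)), b, c), cons(b, p(b)))))), e, b)  →  m(p(p(m(p(p(b)), m(p(p(b)), b, c), cons(b, p(b))))), e, b)   [R1 at 1.1]
3. m(p(p(m(p(p(b)), m(p(p(b)), b, c), cons(b, p(b))))), e, b)  →  m(p(p(m(p(p(b)), b, c))), e, b)   [R5 at 1.1.1]
4. m(p(p(m(p(p(b)), b, c))), e, b)  →  m(p(p(b)), e, b)   [R5 at 1.1.1]
5. m(p(p(b)), e, b)  →  e   [R5 at ε]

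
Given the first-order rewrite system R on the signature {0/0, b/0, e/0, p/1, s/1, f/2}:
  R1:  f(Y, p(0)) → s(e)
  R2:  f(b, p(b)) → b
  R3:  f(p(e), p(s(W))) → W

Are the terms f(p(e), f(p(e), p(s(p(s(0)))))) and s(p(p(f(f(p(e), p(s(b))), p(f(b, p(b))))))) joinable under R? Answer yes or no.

Reduce t₁ = f(p(e), f(p(e), p(s(p(s(0)))))):
1. f(p(e), f(p(e), p(s(p(s(0))))))  →  f(p(e), p(s(0)))   [R3 at 2]
2. f(p(e), p(s(0)))  →  0   [R3 at ε]

Reduce t₂ = s(p(p(f(f(p(e), p(s(b))), p(f(b, p(b))))))):
1. s(p(p(f(f(p(e), p(s(b))), p(f(b, p(b)))))))  →  s(p(p(f(b, p(f(b, p(b)))))))   [R3 at 1.1.1.1]
2. s(p(p(f(b, p(f(b, p(b)))))))  →  s(p(p(f(b, p(b)))))   [R2 at 1.1.1.2.1]
3. s(p(p(f(b, p(b)))))  →  s(p(p(b)))   [R2 at 1.1.1]

no — NF(t₁) = 0, NF(t₂) = s(p(p(b)))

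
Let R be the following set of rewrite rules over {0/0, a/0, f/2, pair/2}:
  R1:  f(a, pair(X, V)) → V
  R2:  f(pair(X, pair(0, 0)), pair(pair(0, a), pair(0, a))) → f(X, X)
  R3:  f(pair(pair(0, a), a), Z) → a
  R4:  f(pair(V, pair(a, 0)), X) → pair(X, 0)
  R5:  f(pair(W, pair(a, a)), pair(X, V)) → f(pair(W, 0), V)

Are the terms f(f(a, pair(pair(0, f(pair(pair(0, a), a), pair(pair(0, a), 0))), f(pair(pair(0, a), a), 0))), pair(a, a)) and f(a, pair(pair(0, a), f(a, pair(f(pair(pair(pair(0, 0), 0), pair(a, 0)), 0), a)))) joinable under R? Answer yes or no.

yes — NF(t₁) = a, NF(t₂) = a

Reduce t₁ = f(f(a, pair(pair(0, f(pair(pair(0, a), a), pair(pair(0, a), 0))), f(pair(pair(0, a), a), 0))), pair(a, a)):
1. f(f(a, pair(pair(0, f(pair(pair(0, a), a), pair(pair(0, a), 0))), f(pair(pair(0, a), a), 0))), pair(a, a))  →  f(f(pair(pair(0, a), a), 0), pair(a, a))   [R1 at 1]
2. f(f(pair(pair(0, a), a), 0), pair(a, a))  →  f(a, pair(a, a))   [R3 at 1]
3. f(a, pair(a, a))  →  a   [R1 at ε]

Reduce t₂ = f(a, pair(pair(0, a), f(a, pair(f(pair(pair(pair(0, 0), 0), pair(a, 0)), 0), a)))):
1. f(a, pair(pair(0, a), f(a, pair(f(pair(pair(pair(0, 0), 0), pair(a, 0)), 0), a))))  →  f(a, pair(f(pair(pair(pair(0, 0), 0), pair(a, 0)), 0), a))   [R1 at ε]
2. f(a, pair(f(pair(pair(pair(0, 0), 0), pair(a, 0)), 0), a))  →  a   [R1 at ε]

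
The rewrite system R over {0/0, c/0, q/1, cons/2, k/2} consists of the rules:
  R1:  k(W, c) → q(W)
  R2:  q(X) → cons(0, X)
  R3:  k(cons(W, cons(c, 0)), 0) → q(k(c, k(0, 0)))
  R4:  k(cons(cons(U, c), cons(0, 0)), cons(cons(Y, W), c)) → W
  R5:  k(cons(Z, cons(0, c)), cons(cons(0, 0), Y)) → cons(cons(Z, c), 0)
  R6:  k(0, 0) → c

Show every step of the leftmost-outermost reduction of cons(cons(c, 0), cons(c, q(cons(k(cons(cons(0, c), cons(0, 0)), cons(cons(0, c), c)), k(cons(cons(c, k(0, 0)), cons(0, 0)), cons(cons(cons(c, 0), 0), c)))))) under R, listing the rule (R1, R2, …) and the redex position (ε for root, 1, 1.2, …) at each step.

cons(cons(c, 0), cons(c, cons(0, cons(c, 0))))

1. cons(cons(c, 0), cons(c, q(cons(k(cons(cons(0, c), cons(0, 0)), cons(cons(0, c), c)), k(cons(cons(c, k(0, 0)), cons(0, 0)), cons(cons(cons(c, 0), 0), c))))))  →  cons(cons(c, 0), cons(c, cons(0, cons(k(cons(cons(0, c), cons(0, 0)), cons(cons(0, c), c)), k(cons(cons(c, k(0, 0)), cons(0, 0)), cons(cons(cons(c, 0), 0), c))))))   [R2 at 2.2]
2. cons(cons(c, 0), cons(c, cons(0, cons(k(cons(cons(0, c), cons(0, 0)), cons(cons(0, c), c)), k(cons(cons(c, k(0, 0)), cons(0, 0)), cons(cons(cons(c, 0), 0), c))))))  →  cons(cons(c, 0), cons(c, cons(0, cons(c, k(cons(cons(c, k(0, 0)), cons(0, 0)), cons(cons(cons(c, 0), 0), c))))))   [R4 at 2.2.2.1]
3. cons(cons(c, 0), cons(c, cons(0, cons(c, k(cons(cons(c, k(0, 0)), cons(0, 0)), cons(cons(cons(c, 0), 0), c))))))  →  cons(cons(c, 0), cons(c, cons(0, cons(c, k(cons(cons(c, c), cons(0, 0)), cons(cons(cons(c, 0), 0), c))))))   [R6 at 2.2.2.2.1.1.2]
4. cons(cons(c, 0), cons(c, cons(0, cons(c, k(cons(cons(c, c), cons(0, 0)), cons(cons(cons(c, 0), 0), c))))))  →  cons(cons(c, 0), cons(c, cons(0, cons(c, 0))))   [R4 at 2.2.2.2]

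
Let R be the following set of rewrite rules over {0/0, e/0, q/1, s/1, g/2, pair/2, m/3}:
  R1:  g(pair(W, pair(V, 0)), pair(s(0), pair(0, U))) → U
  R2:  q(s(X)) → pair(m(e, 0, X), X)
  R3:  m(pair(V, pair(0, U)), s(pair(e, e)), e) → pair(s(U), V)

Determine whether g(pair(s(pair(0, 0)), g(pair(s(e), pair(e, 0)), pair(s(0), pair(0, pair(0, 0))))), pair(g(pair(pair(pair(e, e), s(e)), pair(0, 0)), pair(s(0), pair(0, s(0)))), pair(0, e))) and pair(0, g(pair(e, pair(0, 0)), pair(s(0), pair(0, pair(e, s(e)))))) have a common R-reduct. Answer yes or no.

no — NF(t₁) = e, NF(t₂) = pair(0, pair(e, s(e)))

Reduce t₁ = g(pair(s(pair(0, 0)), g(pair(s(e), pair(e, 0)), pair(s(0), pair(0, pair(0, 0))))), pair(g(pair(pair(pair(e, e), s(e)), pair(0, 0)), pair(s(0), pair(0, s(0)))), pair(0, e))):
1. g(pair(s(pair(0, 0)), g(pair(s(e), pair(e, 0)), pair(s(0), pair(0, pair(0, 0))))), pair(g(pair(pair(pair(e, e), s(e)), pair(0, 0)), pair(s(0), pair(0, s(0)))), pair(0, e)))  →  g(pair(s(pair(0, 0)), pair(0, 0)), pair(g(pair(pair(pair(e, e), s(e)), pair(0, 0)), pair(s(0), pair(0, s(0)))), pair(0, e)))   [R1 at 1.2]
2. g(pair(s(pair(0, 0)), pair(0, 0)), pair(g(pair(pair(pair(e, e), s(e)), pair(0, 0)), pair(s(0), pair(0, s(0)))), pair(0, e)))  →  g(pair(s(pair(0, 0)), pair(0, 0)), pair(s(0), pair(0, e)))   [R1 at 2.1]
3. g(pair(s(pair(0, 0)), pair(0, 0)), pair(s(0), pair(0, e)))  →  e   [R1 at ε]

Reduce t₂ = pair(0, g(pair(e, pair(0, 0)), pair(s(0), pair(0, pair(e, s(e)))))):
1. pair(0, g(pair(e, pair(0, 0)), pair(s(0), pair(0, pair(e, s(e))))))  →  pair(0, pair(e, s(e)))   [R1 at 2]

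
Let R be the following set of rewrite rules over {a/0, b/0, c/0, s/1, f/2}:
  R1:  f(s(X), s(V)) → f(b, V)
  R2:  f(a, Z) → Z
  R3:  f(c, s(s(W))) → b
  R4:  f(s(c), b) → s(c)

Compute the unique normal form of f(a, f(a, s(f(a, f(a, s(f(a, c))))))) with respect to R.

s(s(c))

1. f(a, f(a, s(f(a, f(a, s(f(a, c)))))))  →  f(a, s(f(a, f(a, s(f(a, c))))))   [R2 at ε]
2. f(a, s(f(a, f(a, s(f(a, c))))))  →  s(f(a, f(a, s(f(a, c)))))   [R2 at ε]
3. s(f(a, f(a, s(f(a, c)))))  →  s(f(a, s(f(a, c))))   [R2 at 1]
4. s(f(a, s(f(a, c))))  →  s(s(f(a, c)))   [R2 at 1]
5. s(s(f(a, c)))  →  s(s(c))   [R2 at 1.1]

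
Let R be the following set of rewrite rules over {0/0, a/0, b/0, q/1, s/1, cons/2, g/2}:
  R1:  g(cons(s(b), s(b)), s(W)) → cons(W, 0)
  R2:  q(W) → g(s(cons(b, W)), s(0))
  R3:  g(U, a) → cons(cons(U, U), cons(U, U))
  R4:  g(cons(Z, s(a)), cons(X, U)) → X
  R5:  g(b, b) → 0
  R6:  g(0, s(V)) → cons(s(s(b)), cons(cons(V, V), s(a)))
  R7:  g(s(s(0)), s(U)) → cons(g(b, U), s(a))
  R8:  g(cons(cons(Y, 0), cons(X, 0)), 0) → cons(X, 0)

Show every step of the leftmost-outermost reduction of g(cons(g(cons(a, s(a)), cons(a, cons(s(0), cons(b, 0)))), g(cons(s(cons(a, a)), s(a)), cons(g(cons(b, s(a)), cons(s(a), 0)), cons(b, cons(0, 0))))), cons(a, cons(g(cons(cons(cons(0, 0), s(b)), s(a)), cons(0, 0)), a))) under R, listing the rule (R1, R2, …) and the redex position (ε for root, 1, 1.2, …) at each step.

1. g(cons(g(cons(a, s(a)), cons(a, cons(s(0), cons(b, 0)))), g(cons(s(cons(a, a)), s(a)), cons(g(cons(b, s(a)), cons(s(a), 0)), cons(b, cons(0, 0))))), cons(a, cons(g(cons(cons(cons(0, 0), s(b)), s(a)), cons(0, 0)), a)))  →  g(cons(a, g(cons(s(cons(a, a)), s(a)), cons(g(cons(b, s(a)), cons(s(a), 0)), cons(b, cons(0, 0))))), cons(a, cons(g(cons(cons(cons(0, 0), s(b)), s(a)), cons(0, 0)), a)))   [R4 at 1.1]
2. g(cons(a, g(cons(s(cons(a, a)), s(a)), cons(g(cons(b, s(a)), cons(s(a), 0)), cons(b, cons(0, 0))))), cons(a, cons(g(cons(cons(cons(0, 0), s(b)), s(a)), cons(0, 0)), a)))  →  g(cons(a, g(cons(b, s(a)), cons(s(a), 0))), cons(a, cons(g(cons(cons(cons(0, 0), s(b)), s(a)), cons(0, 0)), a)))   [R4 at 1.2]
3. g(cons(a, g(cons(b, s(a)), cons(s(a), 0))), cons(a, cons(g(cons(cons(cons(0, 0), s(b)), s(a)), cons(0, 0)), a)))  →  g(cons(a, s(a)), cons(a, cons(g(cons(cons(cons(0, 0), s(b)), s(a)), cons(0, 0)), a)))   [R4 at 1.2]
4. g(cons(a, s(a)), cons(a, cons(g(cons(cons(cons(0, 0), s(b)), s(a)), cons(0, 0)), a)))  →  a   [R4 at ε]

a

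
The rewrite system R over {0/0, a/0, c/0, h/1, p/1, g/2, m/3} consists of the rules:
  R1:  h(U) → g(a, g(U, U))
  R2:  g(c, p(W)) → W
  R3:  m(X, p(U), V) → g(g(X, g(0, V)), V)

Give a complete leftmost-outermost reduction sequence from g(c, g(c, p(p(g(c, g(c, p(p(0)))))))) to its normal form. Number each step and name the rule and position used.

1. g(c, g(c, p(p(g(c, g(c, p(p(0))))))))  →  g(c, p(g(c, g(c, p(p(0))))))   [R2 at 2]
2. g(c, p(g(c, g(c, p(p(0))))))  →  g(c, g(c, p(p(0))))   [R2 at ε]
3. g(c, g(c, p(p(0))))  →  g(c, p(0))   [R2 at 2]
4. g(c, p(0))  →  0   [R2 at ε]

0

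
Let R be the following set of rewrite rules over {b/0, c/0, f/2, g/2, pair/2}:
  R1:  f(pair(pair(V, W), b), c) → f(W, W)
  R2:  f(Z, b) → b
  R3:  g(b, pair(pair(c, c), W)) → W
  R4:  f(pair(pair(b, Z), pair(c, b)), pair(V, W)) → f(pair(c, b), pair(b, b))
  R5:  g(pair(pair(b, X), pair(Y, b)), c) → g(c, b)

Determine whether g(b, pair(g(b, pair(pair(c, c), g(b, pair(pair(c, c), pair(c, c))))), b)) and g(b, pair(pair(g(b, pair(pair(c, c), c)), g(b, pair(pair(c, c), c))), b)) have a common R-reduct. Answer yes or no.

Reduce t₁ = g(b, pair(g(b, pair(pair(c, c), g(b, pair(pair(c, c), pair(c, c))))), b)):
1. g(b, pair(g(b, pair(pair(c, c), g(b, pair(pair(c, c), pair(c, c))))), b))  →  g(b, pair(g(b, pair(pair(c, c), pair(c, c))), b))   [R3 at 2.1]
2. g(b, pair(g(b, pair(pair(c, c), pair(c, c))), b))  →  g(b, pair(pair(c, c), b))   [R3 at 2.1]
3. g(b, pair(pair(c, c), b))  →  b   [R3 at ε]

Reduce t₂ = g(b, pair(pair(g(b, pair(pair(c, c), c)), g(b, pair(pair(c, c), c))), b)):
1. g(b, pair(pair(g(b, pair(pair(c, c), c)), g(b, pair(pair(c, c), c))), b))  →  g(b, pair(pair(c, g(b, pair(pair(c, c), c))), b))   [R3 at 2.1.1]
2. g(b, pair(pair(c, g(b, pair(pair(c, c), c))), b))  →  g(b, pair(pair(c, c), b))   [R3 at 2.1.2]
3. g(b, pair(pair(c, c), b))  →  b   [R3 at ε]

yes — NF(t₁) = b, NF(t₂) = b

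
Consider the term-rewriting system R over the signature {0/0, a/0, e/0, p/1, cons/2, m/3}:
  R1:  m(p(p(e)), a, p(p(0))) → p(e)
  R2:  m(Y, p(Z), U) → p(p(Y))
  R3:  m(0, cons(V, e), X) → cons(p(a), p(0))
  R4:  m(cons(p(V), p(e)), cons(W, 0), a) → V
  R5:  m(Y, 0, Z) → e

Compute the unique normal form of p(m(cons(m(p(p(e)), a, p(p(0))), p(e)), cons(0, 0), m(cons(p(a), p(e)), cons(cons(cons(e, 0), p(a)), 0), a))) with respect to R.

p(e)

1. p(m(cons(m(p(p(e)), a, p(p(0))), p(e)), cons(0, 0), m(cons(p(a), p(e)), cons(cons(cons(e, 0), p(a)), 0), a)))  →  p(m(cons(p(e), p(e)), cons(0, 0), m(cons(p(a), p(e)), cons(cons(cons(e, 0), p(a)), 0), a)))   [R1 at 1.1.1]
2. p(m(cons(p(e), p(e)), cons(0, 0), m(cons(p(a), p(e)), cons(cons(cons(e, 0), p(a)), 0), a)))  →  p(m(cons(p(e), p(e)), cons(0, 0), a))   [R4 at 1.3]
3. p(m(cons(p(e), p(e)), cons(0, 0), a))  →  p(e)   [R4 at 1]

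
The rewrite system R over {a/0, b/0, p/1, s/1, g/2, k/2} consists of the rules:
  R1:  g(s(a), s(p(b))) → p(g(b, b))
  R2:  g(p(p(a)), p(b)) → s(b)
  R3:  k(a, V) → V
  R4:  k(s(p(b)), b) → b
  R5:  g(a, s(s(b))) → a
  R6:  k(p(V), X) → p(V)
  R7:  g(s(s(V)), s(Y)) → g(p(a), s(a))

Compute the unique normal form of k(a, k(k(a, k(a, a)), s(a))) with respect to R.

1. k(a, k(k(a, k(a, a)), s(a)))  →  k(k(a, k(a, a)), s(a))   [R3 at ε]
2. k(k(a, k(a, a)), s(a))  →  k(k(a, a), s(a))   [R3 at 1]
3. k(k(a, a), s(a))  →  k(a, s(a))   [R3 at 1]
4. k(a, s(a))  →  s(a)   [R3 at ε]

s(a)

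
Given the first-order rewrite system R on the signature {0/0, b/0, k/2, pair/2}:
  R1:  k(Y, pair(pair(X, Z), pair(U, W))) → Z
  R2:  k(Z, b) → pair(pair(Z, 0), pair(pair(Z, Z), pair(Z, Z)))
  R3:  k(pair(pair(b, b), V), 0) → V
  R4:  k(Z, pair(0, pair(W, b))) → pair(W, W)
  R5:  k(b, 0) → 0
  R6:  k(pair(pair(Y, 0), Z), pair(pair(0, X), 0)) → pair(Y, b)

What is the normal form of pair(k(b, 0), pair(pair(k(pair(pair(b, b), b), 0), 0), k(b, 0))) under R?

1. pair(k(b, 0), pair(pair(k(pair(pair(b, b), b), 0), 0), k(b, 0)))  →  pair(0, pair(pair(k(pair(pair(b, b), b), 0), 0), k(b, 0)))   [R5 at 1]
2. pair(0, pair(pair(k(pair(pair(b, b), b), 0), 0), k(b, 0)))  →  pair(0, pair(pair(b, 0), k(b, 0)))   [R3 at 2.1.1]
3. pair(0, pair(pair(b, 0), k(b, 0)))  →  pair(0, pair(pair(b, 0), 0))   [R5 at 2.2]

pair(0, pair(pair(b, 0), 0))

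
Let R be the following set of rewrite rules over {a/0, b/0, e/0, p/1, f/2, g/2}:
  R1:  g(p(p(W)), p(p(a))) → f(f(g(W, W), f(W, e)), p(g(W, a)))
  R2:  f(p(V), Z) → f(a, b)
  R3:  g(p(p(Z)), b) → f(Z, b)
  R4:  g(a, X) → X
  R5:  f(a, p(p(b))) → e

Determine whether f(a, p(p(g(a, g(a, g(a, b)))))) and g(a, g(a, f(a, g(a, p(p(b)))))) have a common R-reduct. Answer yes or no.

yes — NF(t₁) = e, NF(t₂) = e

Reduce t₁ = f(a, p(p(g(a, g(a, g(a, b)))))):
1. f(a, p(p(g(a, g(a, g(a, b))))))  →  f(a, p(p(g(a, g(a, b)))))   [R4 at 2.1.1]
2. f(a, p(p(g(a, g(a, b)))))  →  f(a, p(p(g(a, b))))   [R4 at 2.1.1]
3. f(a, p(p(g(a, b))))  →  f(a, p(p(b)))   [R4 at 2.1.1]
4. f(a, p(p(b)))  →  e   [R5 at ε]

Reduce t₂ = g(a, g(a, f(a, g(a, p(p(b)))))):
1. g(a, g(a, f(a, g(a, p(p(b))))))  →  g(a, f(a, g(a, p(p(b)))))   [R4 at ε]
2. g(a, f(a, g(a, p(p(b)))))  →  f(a, g(a, p(p(b))))   [R4 at ε]
3. f(a, g(a, p(p(b))))  →  f(a, p(p(b)))   [R4 at 2]
4. f(a, p(p(b)))  →  e   [R5 at ε]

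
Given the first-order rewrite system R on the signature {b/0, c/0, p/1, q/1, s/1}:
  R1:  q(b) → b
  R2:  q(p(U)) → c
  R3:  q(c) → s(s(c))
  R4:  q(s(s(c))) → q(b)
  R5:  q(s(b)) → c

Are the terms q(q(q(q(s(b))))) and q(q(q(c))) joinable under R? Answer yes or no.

Reduce t₁ = q(q(q(q(s(b))))):
1. q(q(q(q(s(b)))))  →  q(q(q(c)))   [R5 at 1.1.1]
2. q(q(q(c)))  →  q(q(s(s(c))))   [R3 at 1.1]
3. q(q(s(s(c))))  →  q(q(b))   [R4 at 1]
4. q(q(b))  →  q(b)   [R1 at 1]
5. q(b)  →  b   [R1 at ε]

Reduce t₂ = q(q(q(c))):
1. q(q(q(c)))  →  q(q(s(s(c))))   [R3 at 1.1]
2. q(q(s(s(c))))  →  q(q(b))   [R4 at 1]
3. q(q(b))  →  q(b)   [R1 at 1]
4. q(b)  →  b   [R1 at ε]

yes — NF(t₁) = b, NF(t₂) = b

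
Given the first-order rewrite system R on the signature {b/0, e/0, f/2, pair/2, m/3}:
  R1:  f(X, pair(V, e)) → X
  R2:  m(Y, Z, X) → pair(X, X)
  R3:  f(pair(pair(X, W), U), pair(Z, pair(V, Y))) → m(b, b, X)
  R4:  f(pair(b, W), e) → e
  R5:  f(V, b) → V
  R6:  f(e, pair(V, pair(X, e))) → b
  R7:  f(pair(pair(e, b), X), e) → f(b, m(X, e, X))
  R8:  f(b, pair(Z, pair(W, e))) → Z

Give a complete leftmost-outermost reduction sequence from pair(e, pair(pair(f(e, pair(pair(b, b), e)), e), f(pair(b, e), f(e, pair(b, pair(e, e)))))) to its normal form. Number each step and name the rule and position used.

pair(e, pair(pair(e, e), pair(b, e)))

1. pair(e, pair(pair(f(e, pair(pair(b, b), e)), e), f(pair(b, e), f(e, pair(b, pair(e, e))))))  →  pair(e, pair(pair(e, e), f(pair(b, e), f(e, pair(b, pair(e, e))))))   [R1 at 2.1.1]
2. pair(e, pair(pair(e, e), f(pair(b, e), f(e, pair(b, pair(e, e))))))  →  pair(e, pair(pair(e, e), f(pair(b, e), b)))   [R6 at 2.2.2]
3. pair(e, pair(pair(e, e), f(pair(b, e), b)))  →  pair(e, pair(pair(e, e), pair(b, e)))   [R5 at 2.2]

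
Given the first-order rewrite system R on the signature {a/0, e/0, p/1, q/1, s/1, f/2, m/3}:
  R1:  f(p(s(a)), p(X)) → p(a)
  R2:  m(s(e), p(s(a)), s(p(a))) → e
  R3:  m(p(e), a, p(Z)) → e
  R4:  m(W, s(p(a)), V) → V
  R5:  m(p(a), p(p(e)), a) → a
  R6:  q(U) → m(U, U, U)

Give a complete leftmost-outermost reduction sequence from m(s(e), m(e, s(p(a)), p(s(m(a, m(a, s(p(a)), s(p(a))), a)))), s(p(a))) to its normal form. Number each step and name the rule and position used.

1. m(s(e), m(e, s(p(a)), p(s(m(a, m(a, s(p(a)), s(p(a))), a)))), s(p(a)))  →  m(s(e), p(s(m(a, m(a, s(p(a)), s(p(a))), a))), s(p(a)))   [R4 at 2]
2. m(s(e), p(s(m(a, m(a, s(p(a)), s(p(a))), a))), s(p(a)))  →  m(s(e), p(s(m(a, s(p(a)), a))), s(p(a)))   [R4 at 2.1.1.2]
3. m(s(e), p(s(m(a, s(p(a)), a))), s(p(a)))  →  m(s(e), p(s(a)), s(p(a)))   [R4 at 2.1.1]
4. m(s(e), p(s(a)), s(p(a)))  →  e   [R2 at ε]

e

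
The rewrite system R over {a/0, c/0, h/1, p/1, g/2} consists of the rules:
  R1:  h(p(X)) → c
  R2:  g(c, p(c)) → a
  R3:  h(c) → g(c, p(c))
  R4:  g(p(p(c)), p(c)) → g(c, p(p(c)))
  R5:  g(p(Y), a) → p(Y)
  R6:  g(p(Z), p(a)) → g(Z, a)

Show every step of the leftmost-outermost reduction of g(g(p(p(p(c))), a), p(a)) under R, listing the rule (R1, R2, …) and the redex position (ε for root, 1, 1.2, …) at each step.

p(p(c))

1. g(g(p(p(p(c))), a), p(a))  →  g(p(p(p(c))), p(a))   [R5 at 1]
2. g(p(p(p(c))), p(a))  →  g(p(p(c)), a)   [R6 at ε]
3. g(p(p(c)), a)  →  p(p(c))   [R5 at ε]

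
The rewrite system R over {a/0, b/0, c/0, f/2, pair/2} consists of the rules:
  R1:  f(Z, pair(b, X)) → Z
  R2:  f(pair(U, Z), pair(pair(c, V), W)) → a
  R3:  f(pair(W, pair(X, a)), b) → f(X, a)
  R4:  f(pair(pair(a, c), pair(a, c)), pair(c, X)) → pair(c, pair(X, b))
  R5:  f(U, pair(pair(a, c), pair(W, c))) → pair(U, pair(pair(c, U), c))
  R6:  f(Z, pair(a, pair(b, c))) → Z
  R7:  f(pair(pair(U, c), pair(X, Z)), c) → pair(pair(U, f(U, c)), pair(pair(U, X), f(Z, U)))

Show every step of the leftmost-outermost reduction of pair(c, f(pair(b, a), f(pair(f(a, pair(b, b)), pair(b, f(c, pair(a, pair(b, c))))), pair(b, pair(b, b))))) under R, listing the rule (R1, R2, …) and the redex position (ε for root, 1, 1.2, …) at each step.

pair(c, pair(b, a))

1. pair(c, f(pair(b, a), f(pair(f(a, pair(b, b)), pair(b, f(c, pair(a, pair(b, c))))), pair(b, pair(b, b)))))  →  pair(c, f(pair(b, a), pair(f(a, pair(b, b)), pair(b, f(c, pair(a, pair(b, c)))))))   [R1 at 2.2]
2. pair(c, f(pair(b, a), pair(f(a, pair(b, b)), pair(b, f(c, pair(a, pair(b, c)))))))  →  pair(c, f(pair(b, a), pair(a, pair(b, f(c, pair(a, pair(b, c)))))))   [R1 at 2.2.1]
3. pair(c, f(pair(b, a), pair(a, pair(b, f(c, pair(a, pair(b, c)))))))  →  pair(c, f(pair(b, a), pair(a, pair(b, c))))   [R6 at 2.2.2.2]
4. pair(c, f(pair(b, a), pair(a, pair(b, c))))  →  pair(c, pair(b, a))   [R6 at 2]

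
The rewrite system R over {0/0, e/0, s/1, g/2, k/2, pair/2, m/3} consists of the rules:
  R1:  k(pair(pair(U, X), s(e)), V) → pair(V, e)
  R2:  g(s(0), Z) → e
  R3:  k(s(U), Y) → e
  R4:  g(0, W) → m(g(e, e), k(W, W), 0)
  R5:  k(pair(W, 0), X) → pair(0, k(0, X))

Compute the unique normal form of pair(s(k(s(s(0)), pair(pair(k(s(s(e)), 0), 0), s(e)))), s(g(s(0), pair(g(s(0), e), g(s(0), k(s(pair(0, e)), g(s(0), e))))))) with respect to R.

pair(s(e), s(e))

1. pair(s(k(s(s(0)), pair(pair(k(s(s(e)), 0), 0), s(e)))), s(g(s(0), pair(g(s(0), e), g(s(0), k(s(pair(0, e)), g(s(0), e)))))))  →  pair(s(e), s(g(s(0), pair(g(s(0), e), g(s(0), k(s(pair(0, e)), g(s(0), e)))))))   [R3 at 1.1]
2. pair(s(e), s(g(s(0), pair(g(s(0), e), g(s(0), k(s(pair(0, e)), g(s(0), e)))))))  →  pair(s(e), s(e))   [R2 at 2.1]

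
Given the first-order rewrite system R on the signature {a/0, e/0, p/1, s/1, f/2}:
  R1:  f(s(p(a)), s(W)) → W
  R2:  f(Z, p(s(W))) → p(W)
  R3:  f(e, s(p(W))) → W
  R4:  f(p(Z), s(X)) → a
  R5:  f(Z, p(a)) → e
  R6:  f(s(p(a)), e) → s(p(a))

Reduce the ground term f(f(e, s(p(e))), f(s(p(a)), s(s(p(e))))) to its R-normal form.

e

1. f(f(e, s(p(e))), f(s(p(a)), s(s(p(e)))))  →  f(e, f(s(p(a)), s(s(p(e)))))   [R3 at 1]
2. f(e, f(s(p(a)), s(s(p(e)))))  →  f(e, s(p(e)))   [R1 at 2]
3. f(e, s(p(e)))  →  e   [R3 at ε]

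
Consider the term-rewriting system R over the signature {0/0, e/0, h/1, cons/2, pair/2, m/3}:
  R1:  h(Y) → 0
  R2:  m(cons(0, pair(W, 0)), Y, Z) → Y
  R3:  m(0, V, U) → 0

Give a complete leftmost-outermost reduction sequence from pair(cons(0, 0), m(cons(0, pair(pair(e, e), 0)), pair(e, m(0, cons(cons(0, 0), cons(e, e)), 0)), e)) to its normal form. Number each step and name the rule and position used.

pair(cons(0, 0), pair(e, 0))

1. pair(cons(0, 0), m(cons(0, pair(pair(e, e), 0)), pair(e, m(0, cons(cons(0, 0), cons(e, e)), 0)), e))  →  pair(cons(0, 0), pair(e, m(0, cons(cons(0, 0), cons(e, e)), 0)))   [R2 at 2]
2. pair(cons(0, 0), pair(e, m(0, cons(cons(0, 0), cons(e, e)), 0)))  →  pair(cons(0, 0), pair(e, 0))   [R3 at 2.2]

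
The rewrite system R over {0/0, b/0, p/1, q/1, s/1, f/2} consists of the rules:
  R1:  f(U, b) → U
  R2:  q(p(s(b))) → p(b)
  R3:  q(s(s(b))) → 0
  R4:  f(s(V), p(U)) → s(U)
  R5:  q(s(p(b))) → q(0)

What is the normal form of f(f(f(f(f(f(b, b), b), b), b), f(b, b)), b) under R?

b

1. f(f(f(f(f(f(b, b), b), b), b), f(b, b)), b)  →  f(f(f(f(f(b, b), b), b), b), f(b, b))   [R1 at ε]
2. f(f(f(f(f(b, b), b), b), b), f(b, b))  →  f(f(f(f(b, b), b), b), f(b, b))   [R1 at 1]
3. f(f(f(f(b, b), b), b), f(b, b))  →  f(f(f(b, b), b), f(b, b))   [R1 at 1]
4. f(f(f(b, b), b), f(b, b))  →  f(f(b, b), f(b, b))   [R1 at 1]
5. f(f(b, b), f(b, b))  →  f(b, f(b, b))   [R1 at 1]
6. f(b, f(b, b))  →  f(b, b)   [R1 at 2]
7. f(b, b)  →  b   [R1 at ε]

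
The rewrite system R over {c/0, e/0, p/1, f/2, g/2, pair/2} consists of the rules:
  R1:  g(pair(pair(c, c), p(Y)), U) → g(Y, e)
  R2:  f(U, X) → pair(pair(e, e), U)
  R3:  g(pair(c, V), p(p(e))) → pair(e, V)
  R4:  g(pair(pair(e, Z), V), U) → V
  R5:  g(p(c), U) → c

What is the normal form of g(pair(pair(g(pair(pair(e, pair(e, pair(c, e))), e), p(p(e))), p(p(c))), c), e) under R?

1. g(pair(pair(g(pair(pair(e, pair(e, pair(c, e))), e), p(p(e))), p(p(c))), c), e)  →  g(pair(pair(e, p(p(c))), c), e)   [R4 at 1.1.1]
2. g(pair(pair(e, p(p(c))), c), e)  →  c   [R4 at ε]

c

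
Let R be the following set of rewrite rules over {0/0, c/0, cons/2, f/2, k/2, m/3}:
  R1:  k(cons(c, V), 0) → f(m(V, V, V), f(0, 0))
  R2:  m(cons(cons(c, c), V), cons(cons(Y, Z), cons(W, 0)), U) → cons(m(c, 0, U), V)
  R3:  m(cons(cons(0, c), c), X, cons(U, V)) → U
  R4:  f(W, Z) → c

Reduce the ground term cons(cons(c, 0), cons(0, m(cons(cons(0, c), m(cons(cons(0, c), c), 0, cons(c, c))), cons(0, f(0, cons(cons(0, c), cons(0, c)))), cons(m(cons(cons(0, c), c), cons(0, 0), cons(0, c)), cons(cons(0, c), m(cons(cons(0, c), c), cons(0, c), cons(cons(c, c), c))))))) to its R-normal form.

cons(cons(c, 0), cons(0, 0))

1. cons(cons(c, 0), cons(0, m(cons(cons(0, c), m(cons(cons(0, c), c), 0, cons(c, c))), cons(0, f(0, cons(cons(0, c), cons(0, c)))), cons(m(cons(cons(0, c), c), cons(0, 0), cons(0, c)), cons(cons(0, c), m(cons(cons(0, c), c), cons(0, c), cons(cons(c, c), c)))))))  →  cons(cons(c, 0), cons(0, m(cons(cons(0, c), c), cons(0, f(0, cons(cons(0, c), cons(0, c)))), cons(m(cons(cons(0, c), c), cons(0, 0), cons(0, c)), cons(cons(0, c), m(cons(cons(0, c), c), cons(0, c), cons(cons(c, c), c)))))))   [R3 at 2.2.1.2]
2. cons(cons(c, 0), cons(0, m(cons(cons(0, c), c), cons(0, f(0, cons(cons(0, c), cons(0, c)))), cons(m(cons(cons(0, c), c), cons(0, 0), cons(0, c)), cons(cons(0, c), m(cons(cons(0, c), c), cons(0, c), cons(cons(c, c), c)))))))  →  cons(cons(c, 0), cons(0, m(cons(cons(0, c), c), cons(0, 0), cons(0, c))))   [R3 at 2.2]
3. cons(cons(c, 0), cons(0, m(cons(cons(0, c), c), cons(0, 0), cons(0, c))))  →  cons(cons(c, 0), cons(0, 0))   [R3 at 2.2]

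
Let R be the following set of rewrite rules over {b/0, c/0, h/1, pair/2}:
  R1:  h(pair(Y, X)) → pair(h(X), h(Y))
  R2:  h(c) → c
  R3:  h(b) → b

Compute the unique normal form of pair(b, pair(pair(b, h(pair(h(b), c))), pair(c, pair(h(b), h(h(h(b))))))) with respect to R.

pair(b, pair(pair(b, pair(c, b)), pair(c, pair(b, b))))

1. pair(b, pair(pair(b, h(pair(h(b), c))), pair(c, pair(h(b), h(h(h(b)))))))  →  pair(b, pair(pair(b, pair(h(c), h(h(b)))), pair(c, pair(h(b), h(h(h(b)))))))   [R1 at 2.1.2]
2. pair(b, pair(pair(b, pair(h(c), h(h(b)))), pair(c, pair(h(b), h(h(h(b)))))))  →  pair(b, pair(pair(b, pair(c, h(h(b)))), pair(c, pair(h(b), h(h(h(b)))))))   [R2 at 2.1.2.1]
3. pair(b, pair(pair(b, pair(c, h(h(b)))), pair(c, pair(h(b), h(h(h(b)))))))  →  pair(b, pair(pair(b, pair(c, h(b))), pair(c, pair(h(b), h(h(h(b)))))))   [R3 at 2.1.2.2.1]
4. pair(b, pair(pair(b, pair(c, h(b))), pair(c, pair(h(b), h(h(h(b)))))))  →  pair(b, pair(pair(b, pair(c, b)), pair(c, pair(h(b), h(h(h(b)))))))   [R3 at 2.1.2.2]
5. pair(b, pair(pair(b, pair(c, b)), pair(c, pair(h(b), h(h(h(b)))))))  →  pair(b, pair(pair(b, pair(c, b)), pair(c, pair(b, h(h(h(b)))))))   [R3 at 2.2.2.1]
6. pair(b, pair(pair(b, pair(c, b)), pair(c, pair(b, h(h(h(b)))))))  →  pair(b, pair(pair(b, pair(c, b)), pair(c, pair(b, h(h(b))))))   [R3 at 2.2.2.2.1.1]
7. pair(b, pair(pair(b, pair(c, b)), pair(c, pair(b, h(h(b))))))  →  pair(b, pair(pair(b, pair(c, b)), pair(c, pair(b, h(b)))))   [R3 at 2.2.2.2.1]
8. pair(b, pair(pair(b, pair(c, b)), pair(c, pair(b, h(b)))))  →  pair(b, pair(pair(b, pair(c, b)), pair(c, pair(b, b))))   [R3 at 2.2.2.2]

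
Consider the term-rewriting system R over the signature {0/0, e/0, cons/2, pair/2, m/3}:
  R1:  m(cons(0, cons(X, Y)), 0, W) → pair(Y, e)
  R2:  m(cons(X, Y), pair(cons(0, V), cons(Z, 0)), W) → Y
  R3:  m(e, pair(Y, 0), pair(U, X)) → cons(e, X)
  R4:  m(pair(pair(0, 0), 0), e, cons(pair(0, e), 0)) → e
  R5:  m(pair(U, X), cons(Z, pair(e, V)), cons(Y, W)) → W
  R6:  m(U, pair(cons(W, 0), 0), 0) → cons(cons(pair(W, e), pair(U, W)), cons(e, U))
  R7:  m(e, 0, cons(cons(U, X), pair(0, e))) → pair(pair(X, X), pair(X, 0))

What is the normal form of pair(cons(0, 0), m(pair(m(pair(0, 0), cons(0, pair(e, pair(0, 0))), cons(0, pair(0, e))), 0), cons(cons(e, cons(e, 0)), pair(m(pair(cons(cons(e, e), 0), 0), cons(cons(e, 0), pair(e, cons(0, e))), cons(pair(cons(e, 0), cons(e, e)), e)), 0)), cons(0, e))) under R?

1. pair(cons(0, 0), m(pair(m(pair(0, 0), cons(0, pair(e, pair(0, 0))), cons(0, pair(0, e))), 0), cons(cons(e, cons(e, 0)), pair(m(pair(cons(cons(e, e), 0), 0), cons(cons(e, 0), pair(e, cons(0, e))), cons(pair(cons(e, 0), cons(e, e)), e)), 0)), cons(0, e)))  →  pair(cons(0, 0), m(pair(pair(0, e), 0), cons(cons(e, cons(e, 0)), pair(m(pair(cons(cons(e, e), 0), 0), cons(cons(e, 0), pair(e, cons(0, e))), cons(pair(cons(e, 0), cons(e, e)), e)), 0)), cons(0, e)))   [R5 at 2.1.1]
2. pair(cons(0, 0), m(pair(pair(0, e), 0), cons(cons(e, cons(e, 0)), pair(m(pair(cons(cons(e, e), 0), 0), cons(cons(e, 0), pair(e, cons(0, e))), cons(pair(cons(e, 0), cons(e, e)), e)), 0)), cons(0, e)))  →  pair(cons(0, 0), m(pair(pair(0, e), 0), cons(cons(e, cons(e, 0)), pair(e, 0)), cons(0, e)))   [R5 at 2.2.2.1]
3. pair(cons(0, 0), m(pair(pair(0, e), 0), cons(cons(e, cons(e, 0)), pair(e, 0)), cons(0, e)))  →  pair(cons(0, 0), e)   [R5 at 2]

pair(cons(0, 0), e)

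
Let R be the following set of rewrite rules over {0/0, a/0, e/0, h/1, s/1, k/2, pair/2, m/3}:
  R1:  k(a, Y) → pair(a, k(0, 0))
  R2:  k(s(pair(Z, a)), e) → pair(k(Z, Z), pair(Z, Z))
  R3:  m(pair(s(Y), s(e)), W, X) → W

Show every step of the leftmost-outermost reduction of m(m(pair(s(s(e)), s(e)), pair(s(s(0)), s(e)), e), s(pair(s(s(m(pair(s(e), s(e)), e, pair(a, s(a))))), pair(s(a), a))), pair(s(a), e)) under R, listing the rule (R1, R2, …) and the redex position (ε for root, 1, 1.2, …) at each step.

s(pair(s(s(e)), pair(s(a), a)))

1. m(m(pair(s(s(e)), s(e)), pair(s(s(0)), s(e)), e), s(pair(s(s(m(pair(s(e), s(e)), e, pair(a, s(a))))), pair(s(a), a))), pair(s(a), e))  →  m(pair(s(s(0)), s(e)), s(pair(s(s(m(pair(s(e), s(e)), e, pair(a, s(a))))), pair(s(a), a))), pair(s(a), e))   [R3 at 1]
2. m(pair(s(s(0)), s(e)), s(pair(s(s(m(pair(s(e), s(e)), e, pair(a, s(a))))), pair(s(a), a))), pair(s(a), e))  →  s(pair(s(s(m(pair(s(e), s(e)), e, pair(a, s(a))))), pair(s(a), a)))   [R3 at ε]
3. s(pair(s(s(m(pair(s(e), s(e)), e, pair(a, s(a))))), pair(s(a), a)))  →  s(pair(s(s(e)), pair(s(a), a)))   [R3 at 1.1.1.1]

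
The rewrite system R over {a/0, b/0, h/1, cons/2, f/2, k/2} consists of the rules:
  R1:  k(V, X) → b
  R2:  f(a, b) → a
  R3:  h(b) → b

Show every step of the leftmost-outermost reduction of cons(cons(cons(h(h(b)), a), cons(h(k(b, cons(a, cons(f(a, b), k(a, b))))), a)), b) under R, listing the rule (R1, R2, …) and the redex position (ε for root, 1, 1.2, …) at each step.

cons(cons(cons(b, a), cons(b, a)), b)

1. cons(cons(cons(h(h(b)), a), cons(h(k(b, cons(a, cons(f(a, b), k(a, b))))), a)), b)  →  cons(cons(cons(h(b), a), cons(h(k(b, cons(a, cons(f(a, b), k(a, b))))), a)), b)   [R3 at 1.1.1.1]
2. cons(cons(cons(h(b), a), cons(h(k(b, cons(a, cons(f(a, b), k(a, b))))), a)), b)  →  cons(cons(cons(b, a), cons(h(k(b, cons(a, cons(f(a, b), k(a, b))))), a)), b)   [R3 at 1.1.1]
3. cons(cons(cons(b, a), cons(h(k(b, cons(a, cons(f(a, b), k(a, b))))), a)), b)  →  cons(cons(cons(b, a), cons(h(b), a)), b)   [R1 at 1.2.1.1]
4. cons(cons(cons(b, a), cons(h(b), a)), b)  →  cons(cons(cons(b, a), cons(b, a)), b)   [R3 at 1.2.1]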